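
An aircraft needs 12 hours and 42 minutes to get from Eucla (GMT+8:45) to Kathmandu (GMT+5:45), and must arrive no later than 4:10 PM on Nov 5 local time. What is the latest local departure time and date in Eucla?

6:28 AM on November 5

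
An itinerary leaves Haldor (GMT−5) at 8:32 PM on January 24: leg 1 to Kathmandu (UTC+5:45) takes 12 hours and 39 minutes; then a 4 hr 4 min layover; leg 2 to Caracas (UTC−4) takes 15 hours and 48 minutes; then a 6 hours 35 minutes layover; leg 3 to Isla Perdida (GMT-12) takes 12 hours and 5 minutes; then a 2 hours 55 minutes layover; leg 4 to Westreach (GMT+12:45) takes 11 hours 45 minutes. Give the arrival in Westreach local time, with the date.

8:08 AM on January 28

Convert departure to UTC: 8:32 PM + 5:00 = 1:32 AM UTC on Jan 25.
Add 12 hours 39 minutes leg 1 → 2:11 PM UTC.
Add 4 hours and 4 minutes layover in Kathmandu → 6:15 PM UTC.
Add 15 hours and 48 minutes leg 2 → 10:03 AM UTC (Jan 26).
Add 6 hours and 35 minutes layover in Caracas → 4:38 PM UTC.
Add 12 hours 5 minutes leg 3 → 4:43 AM UTC (Jan 27).
Add 2 hours 55 minutes layover in Isla Perdida → 7:38 AM UTC.
Add 11 hours and 45 minutes leg 4 → 7:23 PM UTC.
Westreach is UTC+12:45, so local arrival = 7:23 PM + 12:45 = 8:08 AM on Jan 28.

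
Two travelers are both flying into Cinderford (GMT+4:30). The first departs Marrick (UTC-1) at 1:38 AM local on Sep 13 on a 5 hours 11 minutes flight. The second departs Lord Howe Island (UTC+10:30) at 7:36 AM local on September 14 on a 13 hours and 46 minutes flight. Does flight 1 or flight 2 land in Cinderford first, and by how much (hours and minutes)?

Flight 1 in UTC: 1:38 AM + 1:00 = 2:38 AM on Sep 13.
+5 hours and 11 minutes → arrive 7:49 AM UTC on Sep 13.
Flight 2 in UTC: 7:36 AM − 10:30 = 9:06 PM on Sep 13.
+13 hours and 46 minutes → arrive 10:52 AM UTC on Sep 14.
Flight 1 lands earlier by 27 hours 3 minutes.

the first, by 27 hours 3 minutes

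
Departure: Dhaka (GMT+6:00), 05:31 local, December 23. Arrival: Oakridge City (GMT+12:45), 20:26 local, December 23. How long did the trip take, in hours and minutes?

Departure in UTC: 05:31 − 6:00 = 23:31 on Dec 22.
Arrival in UTC: 20:26 − 12:45 = 07:41 on Dec 23.
Elapsed = 07:41 − 23:31 (+1 day) = 8 hours 10 minutes.

8 hours 10 minutes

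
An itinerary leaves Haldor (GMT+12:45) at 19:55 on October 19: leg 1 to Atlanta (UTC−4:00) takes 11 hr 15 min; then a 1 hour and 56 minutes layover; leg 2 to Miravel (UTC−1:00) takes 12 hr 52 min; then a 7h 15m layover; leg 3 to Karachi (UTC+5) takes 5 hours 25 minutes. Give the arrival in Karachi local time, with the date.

Convert departure to UTC: 19:55 − 12:45 = 07:10 UTC on Oct 19.
Add 11 hours 15 minutes leg 1 → 18:25 UTC.
Add 1 hour 56 minutes layover in Atlanta → 20:21 UTC.
Add 12 hours 52 minutes leg 2 → 09:13 UTC (Oct 20).
Add 7 hours 15 minutes layover in Miravel → 16:28 UTC.
Add 5 hours and 25 minutes leg 3 → 21:53 UTC.
Karachi is UTC+5:00, so local arrival = 21:53 + 5:00 = 02:53 on Oct 21.

02:53 on October 21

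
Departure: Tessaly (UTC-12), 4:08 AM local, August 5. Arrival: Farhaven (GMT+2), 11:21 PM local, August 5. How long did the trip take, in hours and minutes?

5 hours 13 minutes

Departure in UTC: 4:08 AM + 12:00 = 4:08 PM on Aug 5.
Arrival in UTC: 11:21 PM − 2:00 = 9:21 PM on Aug 5.
Elapsed = 9:21 PM − 4:08 PM = 5 hours 13 minutes.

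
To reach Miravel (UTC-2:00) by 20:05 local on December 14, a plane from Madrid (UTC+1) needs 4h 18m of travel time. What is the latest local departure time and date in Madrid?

18:47 on Dec 14

Target arrival in UTC: 20:05 + 2:00 = 22:05 on Dec 14.
Subtract 4 hours and 18 minutes → departure 17:47 UTC on Dec 14.
Madrid is UTC+1:00: 17:47 + 1:00 = 18:47 on Dec 14.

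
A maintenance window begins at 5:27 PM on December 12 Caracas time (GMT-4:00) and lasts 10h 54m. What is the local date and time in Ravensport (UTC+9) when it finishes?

5:21 PM on Dec 13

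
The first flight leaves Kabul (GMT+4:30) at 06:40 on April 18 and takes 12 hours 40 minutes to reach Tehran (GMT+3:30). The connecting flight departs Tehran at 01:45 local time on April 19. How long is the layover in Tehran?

7 hours 25 minutes

Convert departure to UTC: 06:40 − 4:30 = 02:10 UTC on Apr 18.
Add 12 hours and 40 minutes flight time → 14:50 UTC.
Tehran is UTC+3:30, so local arrival = 14:50 + 3:30 = 18:20 on Apr 18.
Layover = 01:45 − 18:20 (+1 day) = 7 hours 25 minutes.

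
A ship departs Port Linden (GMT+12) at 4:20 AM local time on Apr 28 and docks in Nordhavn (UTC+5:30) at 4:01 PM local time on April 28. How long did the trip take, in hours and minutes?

18 hours 11 minutes

Departure in UTC: 4:20 AM − 12:00 = 4:20 PM on Apr 27.
Arrival in UTC: 4:01 PM − 5:30 = 10:31 AM on Apr 28.
Elapsed = 10:31 AM − 4:20 PM (+1 day) = 18 hours 11 minutes.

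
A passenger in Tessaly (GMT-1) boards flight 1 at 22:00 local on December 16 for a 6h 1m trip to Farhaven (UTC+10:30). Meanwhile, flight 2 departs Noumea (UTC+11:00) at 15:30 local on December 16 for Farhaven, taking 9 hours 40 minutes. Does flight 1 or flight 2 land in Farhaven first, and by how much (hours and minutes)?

the second, by 14 hours 51 minutes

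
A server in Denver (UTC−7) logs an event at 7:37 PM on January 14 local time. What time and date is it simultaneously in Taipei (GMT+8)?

Taipei is 15:00 ahead of Denver.
Shift by the zone difference: 7:37 PM + 15:00 = 10:37 AM on Jan 15 in Taipei.

10:37 AM on Jan 15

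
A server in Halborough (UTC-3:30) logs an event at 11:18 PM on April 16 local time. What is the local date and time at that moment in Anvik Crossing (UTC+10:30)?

In UTC: 11:18 PM + 3:30 = 2:48 AM on Apr 17.
Anvik Crossing is UTC+10:30: 2:48 AM + 10:30 = 1:18 PM on Apr 17.

1:18 PM on April 17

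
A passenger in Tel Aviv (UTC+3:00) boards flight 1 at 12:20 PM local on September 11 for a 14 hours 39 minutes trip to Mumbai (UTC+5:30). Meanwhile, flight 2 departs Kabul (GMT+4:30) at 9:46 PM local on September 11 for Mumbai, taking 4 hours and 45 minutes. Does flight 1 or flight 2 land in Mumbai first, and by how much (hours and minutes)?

the second, by 1 hour 58 minutes

Flight 1 in UTC: 12:20 PM − 3:00 = 9:20 AM on Sep 11.
+14 hours and 39 minutes → arrive 11:59 PM UTC on Sep 11.
Flight 2 in UTC: 9:46 PM − 4:30 = 5:16 PM on Sep 11.
+4 hours and 45 minutes → arrive 10:01 PM UTC on Sep 11.
Flight 2 lands earlier by 1 hour 58 minutes.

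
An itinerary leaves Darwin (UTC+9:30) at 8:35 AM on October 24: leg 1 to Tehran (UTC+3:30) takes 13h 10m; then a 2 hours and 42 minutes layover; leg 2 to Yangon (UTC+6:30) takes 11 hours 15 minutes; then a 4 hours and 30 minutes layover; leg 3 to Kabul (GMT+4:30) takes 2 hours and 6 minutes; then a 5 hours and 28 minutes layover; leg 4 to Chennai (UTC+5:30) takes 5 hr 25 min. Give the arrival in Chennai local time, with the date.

1:11 AM on Oct 26

Convert departure to UTC: 8:35 AM − 9:30 = 11:05 PM UTC on Oct 23.
Add 13 hours and 10 minutes leg 1 → 12:15 PM UTC (Oct 24).
Add 2 hours 42 minutes layover in Tehran → 2:57 PM UTC.
Add 11 hours 15 minutes leg 2 → 2:12 AM UTC (Oct 25).
Add 4 hours and 30 minutes layover in Yangon → 6:42 AM UTC.
Add 2 hours and 6 minutes leg 3 → 8:48 AM UTC.
Add 5 hours 28 minutes layover in Kabul → 2:16 PM UTC.
Add 5 hours 25 minutes leg 4 → 7:41 PM UTC.
Chennai is UTC+5:30, so local arrival = 7:41 PM + 5:30 = 1:11 AM on Oct 26.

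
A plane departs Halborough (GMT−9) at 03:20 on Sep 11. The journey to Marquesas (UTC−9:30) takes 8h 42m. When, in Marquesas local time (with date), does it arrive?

Convert departure to UTC: 03:20 + 9:00 = 12:20 UTC on Sep 11.
Add 8 hours 42 minutes travel time → 21:02 UTC.
Marquesas is UTC−9:30, so local arrival = 21:02 − 9:30 = 11:32 on Sep 11.

11:32 on September 11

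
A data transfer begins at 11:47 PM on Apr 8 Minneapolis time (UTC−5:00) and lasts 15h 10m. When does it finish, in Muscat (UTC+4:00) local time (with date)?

Convert start to UTC: 11:47 PM + 5:00 = 4:47 AM UTC on Apr 9.
Add 15 hours 10 minutes duration → 7:57 PM UTC.
Muscat is UTC+4:00, so local end time = 7:57 PM + 4:00 = 11:57 PM on Apr 9.

11:57 PM on April 9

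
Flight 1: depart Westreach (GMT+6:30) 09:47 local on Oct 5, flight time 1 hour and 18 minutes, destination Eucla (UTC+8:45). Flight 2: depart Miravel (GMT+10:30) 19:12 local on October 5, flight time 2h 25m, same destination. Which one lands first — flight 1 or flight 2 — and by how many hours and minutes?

Flight 1 in UTC: 09:47 − 6:30 = 03:17 on Oct 5.
+1 hour and 18 minutes → arrive 04:35 UTC on Oct 5.
Flight 2 in UTC: 19:12 − 10:30 = 08:42 on Oct 5.
+2 hours and 25 minutes → arrive 11:07 UTC on Oct 5.
Flight 1 lands earlier by 6 hours 32 minutes.

the first, by 6 hours 32 minutes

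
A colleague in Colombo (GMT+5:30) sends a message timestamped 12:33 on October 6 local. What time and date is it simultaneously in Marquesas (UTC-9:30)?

21:33 on October 5

Marquesas is 15:00 behind Colombo.
Shift by the zone difference: 12:33 − 15:00 = 21:33 on Oct 5 in Marquesas.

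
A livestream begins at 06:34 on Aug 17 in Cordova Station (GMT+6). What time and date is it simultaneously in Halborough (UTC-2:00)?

22:34 on August 16

In UTC: 06:34 − 6:00 = 00:34 on Aug 17.
Halborough is UTC−2:00: 00:34 − 2:00 = 22:34 on Aug 16.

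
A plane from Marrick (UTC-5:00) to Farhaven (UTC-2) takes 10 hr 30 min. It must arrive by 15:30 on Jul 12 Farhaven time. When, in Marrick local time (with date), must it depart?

02:00 on July 12

Target arrival in UTC: 15:30 + 2:00 = 17:30 on Jul 12.
Subtract 10 hours and 30 minutes → departure 07:00 UTC on Jul 12.
Marrick is UTC−5:00: 07:00 − 5:00 = 02:00 on Jul 12.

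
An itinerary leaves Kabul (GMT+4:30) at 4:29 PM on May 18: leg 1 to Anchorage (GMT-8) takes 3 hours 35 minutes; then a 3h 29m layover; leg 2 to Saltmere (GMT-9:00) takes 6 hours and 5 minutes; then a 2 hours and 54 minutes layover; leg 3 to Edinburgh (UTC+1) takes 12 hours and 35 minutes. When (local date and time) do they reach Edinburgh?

5:37 PM on May 19

Convert departure to UTC: 4:29 PM − 4:30 = 11:59 AM UTC on May 18.
Add 3 hours 35 minutes leg 1 → 3:34 PM UTC.
Add 3 hours and 29 minutes layover in Anchorage → 7:03 PM UTC.
Add 6 hours and 5 minutes leg 2 → 1:08 AM UTC (May 19).
Add 2 hours and 54 minutes layover in Saltmere → 4:02 AM UTC.
Add 12 hours 35 minutes leg 3 → 4:37 PM UTC.
Edinburgh is UTC+1:00, so local arrival = 4:37 PM + 1:00 = 5:37 PM on May 19.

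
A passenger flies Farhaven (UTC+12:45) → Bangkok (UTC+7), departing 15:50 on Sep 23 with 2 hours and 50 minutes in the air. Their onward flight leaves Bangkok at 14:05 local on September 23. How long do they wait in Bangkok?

1 hour 10 minutes

Convert departure to UTC: 15:50 − 12:45 = 03:05 UTC on Sep 23.
Add 2 hours 50 minutes flight time → 05:55 UTC.
Bangkok is UTC+7:00, so local arrival = 05:55 + 7:00 = 12:55 on Sep 23.
Layover = 14:05 − 12:55 = 1 hour 10 minutes.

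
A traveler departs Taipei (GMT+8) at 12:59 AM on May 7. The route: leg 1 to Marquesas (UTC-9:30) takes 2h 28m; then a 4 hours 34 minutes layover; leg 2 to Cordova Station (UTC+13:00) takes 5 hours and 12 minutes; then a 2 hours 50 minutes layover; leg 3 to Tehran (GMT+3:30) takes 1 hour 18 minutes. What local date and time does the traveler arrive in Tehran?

12:51 PM on May 7

Convert departure to UTC: 12:59 AM − 8:00 = 4:59 PM UTC on May 6.
Add 2 hours and 28 minutes leg 1 → 7:27 PM UTC.
Add 4 hours and 34 minutes layover in Marquesas → 12:01 AM UTC (May 7).
Add 5 hours 12 minutes leg 2 → 5:13 AM UTC.
Add 2 hours and 50 minutes layover in Cordova Station → 8:03 AM UTC.
Add 1 hour 18 minutes leg 3 → 9:21 AM UTC.
Tehran is UTC+3:30, so local arrival = 9:21 AM + 3:30 = 12:51 PM on May 7.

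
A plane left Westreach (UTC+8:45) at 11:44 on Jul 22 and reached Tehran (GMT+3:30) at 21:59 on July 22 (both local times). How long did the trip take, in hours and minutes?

Departure in UTC: 11:44 − 8:45 = 02:59 on Jul 22.
Arrival in UTC: 21:59 − 3:30 = 18:29 on Jul 22.
Elapsed = 18:29 − 02:59 = 15 hours 30 minutes.

15 hours 30 minutes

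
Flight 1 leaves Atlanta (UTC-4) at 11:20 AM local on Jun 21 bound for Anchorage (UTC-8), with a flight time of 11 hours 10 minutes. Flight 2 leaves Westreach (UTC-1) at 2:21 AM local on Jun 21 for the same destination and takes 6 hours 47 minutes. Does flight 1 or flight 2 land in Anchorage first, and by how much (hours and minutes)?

the second, by 16 hours 22 minutes

Flight 1 in UTC: 11:20 AM + 4:00 = 3:20 PM on Jun 21.
+11 hours and 10 minutes → arrive 2:30 AM UTC on Jun 22.
Flight 2 in UTC: 2:21 AM + 1:00 = 3:21 AM on Jun 21.
+6 hours 47 minutes → arrive 10:08 AM UTC on Jun 21.
Flight 2 lands earlier by 16 hours 22 minutes.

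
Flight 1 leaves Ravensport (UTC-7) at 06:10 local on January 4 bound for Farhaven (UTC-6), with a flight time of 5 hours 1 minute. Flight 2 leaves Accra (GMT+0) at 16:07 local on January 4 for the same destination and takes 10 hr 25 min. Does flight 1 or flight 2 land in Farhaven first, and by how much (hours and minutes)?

Flight 1 in UTC: 06:10 + 7:00 = 13:10 on Jan 4.
+5 hours and 1 minute → arrive 18:11 UTC on Jan 4.
Flight 2 departs at 16:07 UTC (Jan 4).
+10 hours 25 minutes → arrive 02:32 UTC on Jan 5.
Flight 1 lands earlier by 8 hours 21 minutes.

the first, by 8 hours 21 minutes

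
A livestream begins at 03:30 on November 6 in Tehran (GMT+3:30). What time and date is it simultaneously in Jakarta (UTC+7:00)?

Jakarta is 3:30 ahead of Tehran.
Shift by the zone difference: 03:30 + 3:30 = 07:00 on Nov 6 in Jakarta.

07:00 on November 6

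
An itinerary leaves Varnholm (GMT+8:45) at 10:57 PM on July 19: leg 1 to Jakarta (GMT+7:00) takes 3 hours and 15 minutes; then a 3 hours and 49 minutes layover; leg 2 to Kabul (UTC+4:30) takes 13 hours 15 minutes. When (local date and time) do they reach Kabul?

3:01 PM on Jul 20

Convert departure to UTC: 10:57 PM − 8:45 = 2:12 PM UTC on Jul 19.
Add 3 hours and 15 minutes leg 1 → 5:27 PM UTC.
Add 3 hours 49 minutes layover in Jakarta → 9:16 PM UTC.
Add 13 hours 15 minutes leg 2 → 10:31 AM UTC (Jul 20).
Kabul is UTC+4:30, so local arrival = 10:31 AM + 4:30 = 3:01 PM on Jul 20.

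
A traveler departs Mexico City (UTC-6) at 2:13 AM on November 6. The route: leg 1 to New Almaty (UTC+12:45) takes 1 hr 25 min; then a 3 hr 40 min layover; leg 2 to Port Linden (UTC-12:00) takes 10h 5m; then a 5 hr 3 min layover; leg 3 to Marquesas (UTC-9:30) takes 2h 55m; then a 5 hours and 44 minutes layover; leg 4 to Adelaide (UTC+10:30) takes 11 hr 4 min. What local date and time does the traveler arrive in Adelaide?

10:39 AM on November 8

Convert departure to UTC: 2:13 AM + 6:00 = 8:13 AM UTC on Nov 6.
Add 1 hour 25 minutes leg 1 → 9:38 AM UTC.
Add 3 hours 40 minutes layover in New Almaty → 1:18 PM UTC.
Add 10 hours and 5 minutes leg 2 → 11:23 PM UTC.
Add 5 hours 3 minutes layover in Port Linden → 4:26 AM UTC (Nov 7).
Add 2 hours 55 minutes leg 3 → 7:21 AM UTC.
Add 5 hours and 44 minutes layover in Marquesas → 1:05 PM UTC.
Add 11 hours 4 minutes leg 4 → 12:09 AM UTC (Nov 8).
Adelaide is UTC+10:30, so local arrival = 12:09 AM + 10:30 = 10:39 AM on Nov 8.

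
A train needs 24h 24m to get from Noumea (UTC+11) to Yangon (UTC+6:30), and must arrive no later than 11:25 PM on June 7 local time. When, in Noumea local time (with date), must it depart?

3:31 AM on June 7

Target arrival in UTC: 11:25 PM − 6:30 = 4:55 PM on Jun 7.
Subtract 24 hours and 24 minutes → departure 4:31 PM UTC on Jun 6.
Noumea is UTC+11:00: 4:31 PM + 11:00 = 3:31 AM on Jun 7.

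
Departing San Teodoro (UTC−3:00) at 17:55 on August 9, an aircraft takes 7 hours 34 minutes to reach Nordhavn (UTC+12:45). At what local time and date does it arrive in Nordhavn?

17:14 on August 10

Nordhavn is 15:45 ahead of San Teodoro.
After 7 hours and 34 minutes it is 01:29 (Aug 10) in San Teodoro.
Shift by the zone difference: 01:29 + 15:45 = 17:14 on Aug 10 in Nordhavn.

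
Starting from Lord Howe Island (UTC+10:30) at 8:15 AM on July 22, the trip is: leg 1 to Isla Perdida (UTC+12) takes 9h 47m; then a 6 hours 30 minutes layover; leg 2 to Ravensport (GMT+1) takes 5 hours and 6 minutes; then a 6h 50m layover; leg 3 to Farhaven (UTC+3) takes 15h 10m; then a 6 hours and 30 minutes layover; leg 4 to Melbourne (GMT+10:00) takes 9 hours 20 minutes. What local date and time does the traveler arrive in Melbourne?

Convert departure to UTC: 8:15 AM − 10:30 = 9:45 PM UTC on Jul 21.
Add 9 hours and 47 minutes leg 1 → 7:32 AM UTC (Jul 22).
Add 6 hours and 30 minutes layover in Isla Perdida → 2:02 PM UTC.
Add 5 hours and 6 minutes leg 2 → 7:08 PM UTC.
Add 6 hours and 50 minutes layover in Ravensport → 1:58 AM UTC (Jul 23).
Add 15 hours and 10 minutes leg 3 → 5:08 PM UTC.
Add 6 hours 30 minutes layover in Farhaven → 11:38 PM UTC.
Add 9 hours 20 minutes leg 4 → 8:58 AM UTC (Jul 24).
Melbourne is UTC+10:00, so local arrival = 8:58 AM + 10:00 = 6:58 PM on Jul 24.

6:58 PM on July 24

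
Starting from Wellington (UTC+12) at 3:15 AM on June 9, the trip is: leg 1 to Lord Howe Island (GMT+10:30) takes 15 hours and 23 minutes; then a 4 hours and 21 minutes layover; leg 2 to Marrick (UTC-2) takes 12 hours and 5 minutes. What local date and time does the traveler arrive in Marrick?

9:04 PM on Jun 9

Convert departure to UTC: 3:15 AM − 12:00 = 3:15 PM UTC on Jun 8.
Add 15 hours 23 minutes leg 1 → 6:38 AM UTC (Jun 9).
Add 4 hours and 21 minutes layover in Lord Howe Island → 10:59 AM UTC.
Add 12 hours 5 minutes leg 2 → 11:04 PM UTC.
Marrick is UTC−2:00, so local arrival = 11:04 PM − 2:00 = 9:04 PM on Jun 9.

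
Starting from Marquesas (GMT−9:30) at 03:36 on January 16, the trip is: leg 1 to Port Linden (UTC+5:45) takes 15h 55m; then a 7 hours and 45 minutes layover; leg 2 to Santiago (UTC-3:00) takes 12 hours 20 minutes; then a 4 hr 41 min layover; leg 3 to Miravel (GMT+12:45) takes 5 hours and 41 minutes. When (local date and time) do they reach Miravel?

00:13 on January 19

Convert departure to UTC: 03:36 + 9:30 = 13:06 UTC on Jan 16.
Add 15 hours 55 minutes leg 1 → 05:01 UTC (Jan 17).
Add 7 hours and 45 minutes layover in Port Linden → 12:46 UTC.
Add 12 hours and 20 minutes leg 2 → 01:06 UTC (Jan 18).
Add 4 hours 41 minutes layover in Santiago → 05:47 UTC.
Add 5 hours 41 minutes leg 3 → 11:28 UTC.
Miravel is UTC+12:45, so local arrival = 11:28 + 12:45 = 00:13 on Jan 19.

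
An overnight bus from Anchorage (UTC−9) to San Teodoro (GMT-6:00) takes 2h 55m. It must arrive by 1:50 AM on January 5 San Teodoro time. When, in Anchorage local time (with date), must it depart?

Target arrival in UTC: 1:50 AM + 6:00 = 7:50 AM on Jan 5.
Subtract 2 hours and 55 minutes → departure 4:55 AM UTC on Jan 5.
Anchorage is UTC−9:00: 4:55 AM − 9:00 = 7:55 PM on Jan 4.

7:55 PM on Jan 4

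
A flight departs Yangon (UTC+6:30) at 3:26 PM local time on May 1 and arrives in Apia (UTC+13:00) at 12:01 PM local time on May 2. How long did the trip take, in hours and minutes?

14 hours 5 minutes

Departure in UTC: 3:26 PM − 6:30 = 8:56 AM on May 1.
Arrival in UTC: 12:01 PM − 13:00 = 11:01 PM on May 1.
Elapsed = 11:01 PM − 8:56 AM = 14 hours 5 minutes.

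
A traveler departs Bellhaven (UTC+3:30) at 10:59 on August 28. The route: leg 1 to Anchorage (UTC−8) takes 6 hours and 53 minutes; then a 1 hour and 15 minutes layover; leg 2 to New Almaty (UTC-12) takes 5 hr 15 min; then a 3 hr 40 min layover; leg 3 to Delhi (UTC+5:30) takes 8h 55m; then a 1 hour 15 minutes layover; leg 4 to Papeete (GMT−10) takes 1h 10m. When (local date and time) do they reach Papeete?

Convert departure to UTC: 10:59 − 3:30 = 07:29 UTC on Aug 28.
Add 6 hours and 53 minutes leg 1 → 14:22 UTC.
Add 1 hour and 15 minutes layover in Anchorage → 15:37 UTC.
Add 5 hours 15 minutes leg 2 → 20:52 UTC.
Add 3 hours 40 minutes layover in New Almaty → 00:32 UTC (Aug 29).
Add 8 hours 55 minutes leg 3 → 09:27 UTC.
Add 1 hour 15 minutes layover in Delhi → 10:42 UTC.
Add 1 hour and 10 minutes leg 4 → 11:52 UTC.
Papeete is UTC−10:00, so local arrival = 11:52 − 10:00 = 01:52 on Aug 29.

01:52 on Aug 29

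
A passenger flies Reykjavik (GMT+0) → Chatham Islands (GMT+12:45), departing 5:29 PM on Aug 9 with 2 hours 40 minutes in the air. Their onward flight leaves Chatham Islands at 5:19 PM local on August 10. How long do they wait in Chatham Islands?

8 hours 25 minutes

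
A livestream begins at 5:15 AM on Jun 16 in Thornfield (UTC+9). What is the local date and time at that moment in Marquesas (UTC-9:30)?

In UTC: 5:15 AM − 9:00 = 8:15 PM on Jun 15.
Marquesas is UTC−9:30: 8:15 PM − 9:30 = 10:45 AM on Jun 15.

10:45 AM on June 15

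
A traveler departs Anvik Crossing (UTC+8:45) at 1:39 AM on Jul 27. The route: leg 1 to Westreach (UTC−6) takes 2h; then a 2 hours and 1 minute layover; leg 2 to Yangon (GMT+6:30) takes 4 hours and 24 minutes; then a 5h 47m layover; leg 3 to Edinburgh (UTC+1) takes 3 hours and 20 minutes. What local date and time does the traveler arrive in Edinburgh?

Convert departure to UTC: 1:39 AM − 8:45 = 4:54 PM UTC on Jul 26.
Add 2 hours leg 1 → 6:54 PM UTC.
Add 2 hours 1 minute layover in Westreach → 8:55 PM UTC.
Add 4 hours 24 minutes leg 2 → 1:19 AM UTC (Jul 27).
Add 5 hours and 47 minutes layover in Yangon → 7:06 AM UTC.
Add 3 hours 20 minutes leg 3 → 10:26 AM UTC.
Edinburgh is UTC+1:00, so local arrival = 10:26 AM + 1:00 = 11:26 AM on Jul 27.

11:26 AM on July 27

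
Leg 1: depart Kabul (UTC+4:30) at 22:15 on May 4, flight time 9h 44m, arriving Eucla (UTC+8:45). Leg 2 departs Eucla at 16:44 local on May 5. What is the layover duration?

4 hours 30 minutes

Convert departure to UTC: 22:15 − 4:30 = 17:45 UTC on May 4.
Add 9 hours and 44 minutes flight time → 03:29 UTC (May 5).
Eucla is UTC+8:45, so local arrival = 03:29 + 8:45 = 12:14 on May 5.
Layover = 16:44 − 12:14 = 4 hours 30 minutes.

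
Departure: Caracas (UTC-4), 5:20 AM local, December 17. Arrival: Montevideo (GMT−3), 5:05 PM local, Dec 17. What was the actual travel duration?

10 hours 45 minutes

Montevideo is 1:00 ahead of Caracas.
Clock-face elapsed time (ignoring zones) is 11 hours 45 minutes.
Actual elapsed = 11 hours 45 minutes − 1:00 = 10 hours 45 minutes.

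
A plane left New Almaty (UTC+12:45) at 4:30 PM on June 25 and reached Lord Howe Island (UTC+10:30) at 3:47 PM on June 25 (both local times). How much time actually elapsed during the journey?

1 hour 32 minutes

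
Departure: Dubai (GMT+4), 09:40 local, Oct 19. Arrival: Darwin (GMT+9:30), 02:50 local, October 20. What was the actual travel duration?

11 hours 40 minutes

Darwin is 5:30 ahead of Dubai.
Clock-face elapsed time (ignoring zones) is 17 hours 10 minutes.
Actual elapsed = 17 hours 10 minutes − 5:30 = 11 hours 40 minutes.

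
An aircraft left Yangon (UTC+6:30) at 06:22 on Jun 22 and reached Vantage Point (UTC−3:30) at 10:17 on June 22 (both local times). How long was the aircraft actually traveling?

Departure in UTC: 06:22 − 6:30 = 23:52 on Jun 21.
Arrival in UTC: 10:17 + 3:30 = 13:47 on Jun 22.
Elapsed = 13:47 − 23:52 (+1 day) = 13 hours 55 minutes.

13 hours 55 minutes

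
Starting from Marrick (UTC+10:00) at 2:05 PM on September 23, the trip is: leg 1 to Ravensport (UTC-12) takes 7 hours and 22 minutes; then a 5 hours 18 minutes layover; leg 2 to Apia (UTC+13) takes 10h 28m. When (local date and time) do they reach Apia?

4:13 PM on Sep 24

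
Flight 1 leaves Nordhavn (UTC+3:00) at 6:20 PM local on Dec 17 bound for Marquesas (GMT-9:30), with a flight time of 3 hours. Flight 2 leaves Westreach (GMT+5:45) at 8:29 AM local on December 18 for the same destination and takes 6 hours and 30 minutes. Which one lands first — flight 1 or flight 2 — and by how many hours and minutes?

Flight 1 in UTC: 6:20 PM − 3:00 = 3:20 PM on Dec 17.
+3 hours → arrive 6:20 PM UTC on Dec 17.
Flight 2 in UTC: 8:29 AM − 5:45 = 2:44 AM on Dec 18.
+6 hours and 30 minutes → arrive 9:14 AM UTC on Dec 18.
Flight 1 lands earlier by 14 hours 54 minutes.

the first, by 14 hours 54 minutes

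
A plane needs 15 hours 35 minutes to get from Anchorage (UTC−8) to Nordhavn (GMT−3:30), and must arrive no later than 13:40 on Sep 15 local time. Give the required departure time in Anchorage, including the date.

17:35 on September 14

Target arrival in UTC: 13:40 + 3:30 = 17:10 on Sep 15.
Subtract 15 hours 35 minutes → departure 01:35 UTC on Sep 15.
Anchorage is UTC−8:00: 01:35 − 8:00 = 17:35 on Sep 14.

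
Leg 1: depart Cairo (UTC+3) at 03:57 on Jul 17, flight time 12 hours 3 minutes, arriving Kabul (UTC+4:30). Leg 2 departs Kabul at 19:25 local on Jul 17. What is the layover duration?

1 hour 55 minutes

Convert departure to UTC: 03:57 − 3:00 = 00:57 UTC on Jul 17.
Add 12 hours 3 minutes flight time → 13:00 UTC.
Kabul is UTC+4:30, so local arrival = 13:00 + 4:30 = 17:30 on Jul 17.
Layover = 19:25 − 17:30 = 1 hour 55 minutes.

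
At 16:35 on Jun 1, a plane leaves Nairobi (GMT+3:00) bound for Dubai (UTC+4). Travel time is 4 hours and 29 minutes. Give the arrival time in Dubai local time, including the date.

Convert departure to UTC: 16:35 − 3:00 = 13:35 UTC on Jun 1.
Add 4 hours 29 minutes travel time → 18:04 UTC.
Dubai is UTC+4:00, so local arrival = 18:04 + 4:00 = 22:04 on Jun 1.

22:04 on June 1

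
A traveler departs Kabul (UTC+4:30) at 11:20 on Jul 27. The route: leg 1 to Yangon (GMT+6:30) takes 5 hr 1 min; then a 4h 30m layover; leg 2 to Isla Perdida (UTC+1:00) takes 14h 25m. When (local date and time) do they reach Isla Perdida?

Convert departure to UTC: 11:20 − 4:30 = 06:50 UTC on Jul 27.
Add 5 hours 1 minute leg 1 → 11:51 UTC.
Add 4 hours 30 minutes layover in Yangon → 16:21 UTC.
Add 14 hours 25 minutes leg 2 → 06:46 UTC (Jul 28).
Isla Perdida is UTC+1:00, so local arrival = 06:46 + 1:00 = 07:46 on Jul 28.

07:46 on July 28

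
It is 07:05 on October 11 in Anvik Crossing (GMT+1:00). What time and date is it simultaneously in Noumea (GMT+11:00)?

17:05 on October 11

In UTC: 07:05 − 1:00 = 06:05 on Oct 11.
Noumea is UTC+11:00: 06:05 + 11:00 = 17:05 on Oct 11.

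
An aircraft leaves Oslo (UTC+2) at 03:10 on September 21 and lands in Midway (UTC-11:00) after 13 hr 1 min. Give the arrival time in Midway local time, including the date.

Midway is 13:00 behind Oslo.
After 13 hours 1 minute it is 16:11 in Oslo.
Shift by the zone difference: 16:11 − 13:00 = 03:11 on Sep 21 in Midway.

03:11 on September 21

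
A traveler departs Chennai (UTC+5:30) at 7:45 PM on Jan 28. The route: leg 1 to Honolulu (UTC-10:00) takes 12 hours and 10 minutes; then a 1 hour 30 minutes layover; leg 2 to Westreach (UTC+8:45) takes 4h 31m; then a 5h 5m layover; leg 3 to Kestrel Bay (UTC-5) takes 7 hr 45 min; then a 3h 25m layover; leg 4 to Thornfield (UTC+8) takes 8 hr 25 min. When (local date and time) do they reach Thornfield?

5:06 PM on Jan 30

Convert departure to UTC: 7:45 PM − 5:30 = 2:15 PM UTC on Jan 28.
Add 12 hours 10 minutes leg 1 → 2:25 AM UTC (Jan 29).
Add 1 hour 30 minutes layover in Honolulu → 3:55 AM UTC.
Add 4 hours and 31 minutes leg 2 → 8:26 AM UTC.
Add 5 hours 5 minutes layover in Westreach → 1:31 PM UTC.
Add 7 hours 45 minutes leg 3 → 9:16 PM UTC.
Add 3 hours 25 minutes layover in Kestrel Bay → 12:41 AM UTC (Jan 30).
Add 8 hours 25 minutes leg 4 → 9:06 AM UTC.
Thornfield is UTC+8:00, so local arrival = 9:06 AM + 8:00 = 5:06 PM on Jan 30.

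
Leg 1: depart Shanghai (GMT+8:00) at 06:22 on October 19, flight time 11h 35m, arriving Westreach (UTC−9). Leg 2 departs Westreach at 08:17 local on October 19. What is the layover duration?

7 hours 20 minutes

Convert departure to UTC: 06:22 − 8:00 = 22:22 UTC on Oct 18.
Add 11 hours and 35 minutes flight time → 09:57 UTC (Oct 19).
Westreach is UTC−9:00, so local arrival = 09:57 − 9:00 = 00:57 on Oct 19.
Layover = 08:17 − 00:57 = 7 hours 20 minutes.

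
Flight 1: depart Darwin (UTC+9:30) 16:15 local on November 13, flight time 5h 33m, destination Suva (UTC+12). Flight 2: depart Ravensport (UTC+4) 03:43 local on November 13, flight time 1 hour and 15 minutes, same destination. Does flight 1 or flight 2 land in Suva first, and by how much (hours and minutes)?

Flight 1 in UTC: 16:15 − 9:30 = 06:45 on Nov 13.
+5 hours 33 minutes → arrive 12:18 UTC on Nov 13.
Flight 2 in UTC: 03:43 − 4:00 = 23:43 on Nov 12.
+1 hour 15 minutes → arrive 00:58 UTC on Nov 13.
Flight 2 lands earlier by 11 hours 20 minutes.

the second, by 11 hours 20 minutes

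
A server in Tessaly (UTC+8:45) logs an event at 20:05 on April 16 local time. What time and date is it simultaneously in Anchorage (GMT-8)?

In UTC: 20:05 − 8:45 = 11:20 on Apr 16.
Anchorage is UTC−8:00: 11:20 − 8:00 = 03:20 on Apr 16.

03:20 on April 16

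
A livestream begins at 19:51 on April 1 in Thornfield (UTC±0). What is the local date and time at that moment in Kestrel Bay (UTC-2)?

Kestrel Bay is 2:00 behind Thornfield.
Shift by the zone difference: 19:51 − 2:00 = 17:51 on Apr 1 in Kestrel Bay.

17:51 on Apr 1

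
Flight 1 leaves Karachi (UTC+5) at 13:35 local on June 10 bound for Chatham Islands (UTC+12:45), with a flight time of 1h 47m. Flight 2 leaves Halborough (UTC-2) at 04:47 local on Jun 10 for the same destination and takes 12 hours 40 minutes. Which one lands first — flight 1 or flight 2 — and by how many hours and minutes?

the first, by 9 hours 5 minutes

Flight 1 in UTC: 13:35 − 5:00 = 08:35 on Jun 10.
+1 hour 47 minutes → arrive 10:22 UTC on Jun 10.
Flight 2 in UTC: 04:47 + 2:00 = 06:47 on Jun 10.
+12 hours 40 minutes → arrive 19:27 UTC on Jun 10.
Flight 1 lands earlier by 9 hours 5 minutes.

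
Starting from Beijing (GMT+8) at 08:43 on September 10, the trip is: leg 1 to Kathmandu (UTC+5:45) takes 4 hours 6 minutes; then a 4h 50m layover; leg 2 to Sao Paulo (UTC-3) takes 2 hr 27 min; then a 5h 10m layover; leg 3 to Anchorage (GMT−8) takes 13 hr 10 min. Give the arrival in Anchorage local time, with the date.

22:26 on Sep 10

Convert departure to UTC: 08:43 − 8:00 = 00:43 UTC on Sep 10.
Add 4 hours 6 minutes leg 1 → 04:49 UTC.
Add 4 hours and 50 minutes layover in Kathmandu → 09:39 UTC.
Add 2 hours 27 minutes leg 2 → 12:06 UTC.
Add 5 hours and 10 minutes layover in Sao Paulo → 17:16 UTC.
Add 13 hours 10 minutes leg 3 → 06:26 UTC (Sep 11).
Anchorage is UTC−8:00, so local arrival = 06:26 − 8:00 = 22:26 on Sep 10.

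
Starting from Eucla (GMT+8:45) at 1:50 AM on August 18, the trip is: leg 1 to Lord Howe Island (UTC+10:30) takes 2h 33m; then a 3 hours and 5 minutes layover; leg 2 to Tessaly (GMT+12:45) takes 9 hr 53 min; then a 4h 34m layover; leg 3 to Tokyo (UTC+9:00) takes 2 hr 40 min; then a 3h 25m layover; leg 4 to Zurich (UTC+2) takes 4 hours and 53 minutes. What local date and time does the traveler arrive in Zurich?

2:08 AM on August 19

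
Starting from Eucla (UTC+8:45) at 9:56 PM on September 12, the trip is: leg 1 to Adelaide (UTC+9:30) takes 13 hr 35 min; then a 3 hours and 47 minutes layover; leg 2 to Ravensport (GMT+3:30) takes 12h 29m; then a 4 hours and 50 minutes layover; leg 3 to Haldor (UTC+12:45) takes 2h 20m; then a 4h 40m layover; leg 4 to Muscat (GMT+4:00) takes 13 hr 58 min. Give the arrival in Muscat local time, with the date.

12:50 AM on September 15

Convert departure to UTC: 9:56 PM − 8:45 = 1:11 PM UTC on Sep 12.
Add 13 hours 35 minutes leg 1 → 2:46 AM UTC (Sep 13).
Add 3 hours and 47 minutes layover in Adelaide → 6:33 AM UTC.
Add 12 hours 29 minutes leg 2 → 7:02 PM UTC.
Add 4 hours 50 minutes layover in Ravensport → 11:52 PM UTC.
Add 2 hours 20 minutes leg 3 → 2:12 AM UTC (Sep 14).
Add 4 hours 40 minutes layover in Haldor → 6:52 AM UTC.
Add 13 hours and 58 minutes leg 4 → 8:50 PM UTC.
Muscat is UTC+4:00, so local arrival = 8:50 PM + 4:00 = 12:50 AM on Sep 15.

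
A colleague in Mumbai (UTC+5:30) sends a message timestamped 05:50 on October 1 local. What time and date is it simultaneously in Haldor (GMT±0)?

00:20 on October 1

In UTC: 05:50 − 5:30 = 00:20 on Oct 1.
Haldor is UTC+0, so it is 00:20 on Oct 1.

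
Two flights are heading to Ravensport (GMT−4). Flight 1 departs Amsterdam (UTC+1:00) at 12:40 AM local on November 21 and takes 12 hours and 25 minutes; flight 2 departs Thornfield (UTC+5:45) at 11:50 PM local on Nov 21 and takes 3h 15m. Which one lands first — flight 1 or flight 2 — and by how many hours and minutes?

Flight 1 in UTC: 12:40 AM − 1:00 = 11:40 PM on Nov 20.
+12 hours and 25 minutes → arrive 12:05 PM UTC on Nov 21.
Flight 2 in UTC: 11:50 PM − 5:45 = 6:05 PM on Nov 21.
+3 hours and 15 minutes → arrive 9:20 PM UTC on Nov 21.
Flight 1 lands earlier by 9 hours 15 minutes.

the first, by 9 hours 15 minutes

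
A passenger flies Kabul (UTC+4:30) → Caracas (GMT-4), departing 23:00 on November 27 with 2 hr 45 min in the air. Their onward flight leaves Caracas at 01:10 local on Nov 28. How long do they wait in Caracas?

Convert departure to UTC: 23:00 − 4:30 = 18:30 UTC on Nov 27.
Add 2 hours and 45 minutes flight time → 21:15 UTC.
Caracas is UTC−4:00, so local arrival = 21:15 − 4:00 = 17:15 on Nov 27.
Layover = 01:10 − 17:15 (+1 day) = 7 hours 55 minutes.

7 hours 55 minutes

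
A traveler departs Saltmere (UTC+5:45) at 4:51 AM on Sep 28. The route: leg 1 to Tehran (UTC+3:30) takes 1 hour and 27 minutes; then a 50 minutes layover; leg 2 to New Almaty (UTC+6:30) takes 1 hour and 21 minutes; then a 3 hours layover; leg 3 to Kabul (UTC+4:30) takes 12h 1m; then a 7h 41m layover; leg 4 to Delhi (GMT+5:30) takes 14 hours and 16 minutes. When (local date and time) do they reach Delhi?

9:12 PM on September 29

Convert departure to UTC: 4:51 AM − 5:45 = 11:06 PM UTC on Sep 27.
Add 1 hour and 27 minutes leg 1 → 12:33 AM UTC (Sep 28).
Add 50 minutes layover in Tehran → 1:23 AM UTC.
Add 1 hour 21 minutes leg 2 → 2:44 AM UTC.
Add 3 hours layover in New Almaty → 5:44 AM UTC.
Add 12 hours and 1 minute leg 3 → 5:45 PM UTC.
Add 7 hours and 41 minutes layover in Kabul → 1:26 AM UTC (Sep 29).
Add 14 hours 16 minutes leg 4 → 3:42 PM UTC.
Delhi is UTC+5:30, so local arrival = 3:42 PM + 5:30 = 9:12 PM on Sep 29.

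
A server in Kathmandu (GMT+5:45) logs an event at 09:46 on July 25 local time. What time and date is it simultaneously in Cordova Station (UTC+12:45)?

16:46 on July 25

In UTC: 09:46 − 5:45 = 04:01 on Jul 25.
Cordova Station is UTC+12:45: 04:01 + 12:45 = 16:46 on Jul 25.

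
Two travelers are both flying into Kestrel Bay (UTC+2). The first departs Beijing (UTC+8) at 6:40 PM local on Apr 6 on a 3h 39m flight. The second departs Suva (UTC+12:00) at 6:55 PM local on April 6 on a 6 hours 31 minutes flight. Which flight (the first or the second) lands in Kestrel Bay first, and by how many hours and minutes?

the second, by 53 minutes

Flight 1 in UTC: 6:40 PM − 8:00 = 10:40 AM on Apr 6.
+3 hours and 39 minutes → arrive 2:19 PM UTC on Apr 6.
Flight 2 in UTC: 6:55 PM − 12:00 = 6:55 AM on Apr 6.
+6 hours and 31 minutes → arrive 1:26 PM UTC on Apr 6.
Flight 2 lands earlier by 53 minutes.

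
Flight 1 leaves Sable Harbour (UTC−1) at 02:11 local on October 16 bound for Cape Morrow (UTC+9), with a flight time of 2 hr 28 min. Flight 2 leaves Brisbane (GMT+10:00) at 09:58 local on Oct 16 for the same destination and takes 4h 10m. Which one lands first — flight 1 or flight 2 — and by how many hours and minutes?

Flight 1 in UTC: 02:11 + 1:00 = 03:11 on Oct 16.
+2 hours and 28 minutes → arrive 05:39 UTC on Oct 16.
Flight 2 in UTC: 09:58 − 10:00 = 23:58 on Oct 15.
+4 hours and 10 minutes → arrive 04:08 UTC on Oct 16.
Flight 2 lands earlier by 1 hour 31 minutes.

the second, by 1 hour 31 minutes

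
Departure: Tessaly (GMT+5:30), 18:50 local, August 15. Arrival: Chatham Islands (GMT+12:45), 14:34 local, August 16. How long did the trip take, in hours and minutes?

Departure in UTC: 18:50 − 5:30 = 13:20 on Aug 15.
Arrival in UTC: 14:34 − 12:45 = 01:49 on Aug 16.
Elapsed = 01:49 − 13:20 (+1 day) = 12 hours 29 minutes.

12 hours 29 minutes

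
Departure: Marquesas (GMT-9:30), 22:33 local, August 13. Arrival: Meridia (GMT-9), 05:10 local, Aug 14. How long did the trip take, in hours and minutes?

Departure in UTC: 22:33 + 9:30 = 08:03 on Aug 14.
Arrival in UTC: 05:10 + 9:00 = 14:10 on Aug 14.
Elapsed = 14:10 − 08:03 = 6 hours 7 minutes.

6 hours 7 minutes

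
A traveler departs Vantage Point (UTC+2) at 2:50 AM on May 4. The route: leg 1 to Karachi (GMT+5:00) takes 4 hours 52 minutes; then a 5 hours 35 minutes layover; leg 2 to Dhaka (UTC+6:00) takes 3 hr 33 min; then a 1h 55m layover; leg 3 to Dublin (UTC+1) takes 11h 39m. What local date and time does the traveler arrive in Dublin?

5:24 AM on May 5

Convert departure to UTC: 2:50 AM − 2:00 = 12:50 AM UTC on May 4.
Add 4 hours and 52 minutes leg 1 → 5:42 AM UTC.
Add 5 hours 35 minutes layover in Karachi → 11:17 AM UTC.
Add 3 hours and 33 minutes leg 2 → 2:50 PM UTC.
Add 1 hour and 55 minutes layover in Dhaka → 4:45 PM UTC.
Add 11 hours and 39 minutes leg 3 → 4:24 AM UTC (May 5).
Dublin is UTC+1:00, so local arrival = 4:24 AM + 1:00 = 5:24 AM on May 5.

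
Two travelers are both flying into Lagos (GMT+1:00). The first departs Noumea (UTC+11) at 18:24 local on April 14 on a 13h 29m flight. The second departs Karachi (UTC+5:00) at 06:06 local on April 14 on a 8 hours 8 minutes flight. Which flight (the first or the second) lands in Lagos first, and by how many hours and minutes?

Flight 1 in UTC: 18:24 − 11:00 = 07:24 on Apr 14.
+13 hours and 29 minutes → arrive 20:53 UTC on Apr 14.
Flight 2 in UTC: 06:06 − 5:00 = 01:06 on Apr 14.
+8 hours 8 minutes → arrive 09:14 UTC on Apr 14.
Flight 2 lands earlier by 11 hours 39 minutes.

the second, by 11 hours 39 minutes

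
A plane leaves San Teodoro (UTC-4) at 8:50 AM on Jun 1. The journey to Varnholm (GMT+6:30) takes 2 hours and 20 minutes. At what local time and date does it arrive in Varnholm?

9:40 PM on June 1

Convert departure to UTC: 8:50 AM + 4:00 = 12:50 PM UTC on Jun 1.
Add 2 hours 20 minutes travel time → 3:10 PM UTC.
Varnholm is UTC+6:30, so local arrival = 3:10 PM + 6:30 = 9:40 PM on Jun 1.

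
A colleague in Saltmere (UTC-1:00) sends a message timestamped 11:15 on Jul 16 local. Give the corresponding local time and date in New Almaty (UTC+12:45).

In UTC: 11:15 + 1:00 = 12:15 on Jul 16.
New Almaty is UTC+12:45: 12:15 + 12:45 = 01:00 on Jul 17.

01:00 on July 17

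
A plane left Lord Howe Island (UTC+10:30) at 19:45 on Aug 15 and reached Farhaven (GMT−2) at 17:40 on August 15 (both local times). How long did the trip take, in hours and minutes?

Departure in UTC: 19:45 − 10:30 = 09:15 on Aug 15.
Arrival in UTC: 17:40 + 2:00 = 19:40 on Aug 15.
Elapsed = 19:40 − 09:15 = 10 hours 25 minutes.

10 hours 25 minutes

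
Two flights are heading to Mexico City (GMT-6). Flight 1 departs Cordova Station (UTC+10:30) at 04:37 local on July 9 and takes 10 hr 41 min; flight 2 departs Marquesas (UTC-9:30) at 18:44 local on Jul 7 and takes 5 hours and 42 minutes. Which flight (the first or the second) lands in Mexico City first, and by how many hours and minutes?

the second, by 18 hours 52 minutes

Flight 1 in UTC: 04:37 − 10:30 = 18:07 on Jul 8.
+10 hours 41 minutes → arrive 04:48 UTC on Jul 9.
Flight 2 in UTC: 18:44 + 9:30 = 04:14 on Jul 8.
+5 hours and 42 minutes → arrive 09:56 UTC on Jul 8.
Flight 2 lands earlier by 18 hours 52 minutes.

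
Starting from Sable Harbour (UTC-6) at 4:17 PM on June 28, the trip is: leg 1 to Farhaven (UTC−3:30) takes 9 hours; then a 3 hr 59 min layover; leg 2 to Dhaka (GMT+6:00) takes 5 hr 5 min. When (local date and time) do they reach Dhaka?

10:21 PM on June 29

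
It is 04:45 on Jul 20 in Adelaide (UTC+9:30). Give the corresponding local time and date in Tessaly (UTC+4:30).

23:45 on July 19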